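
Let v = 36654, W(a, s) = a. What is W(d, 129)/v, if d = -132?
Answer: -22/6109 ≈ -0.0036012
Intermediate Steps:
W(d, 129)/v = -132/36654 = -132*1/36654 = -22/6109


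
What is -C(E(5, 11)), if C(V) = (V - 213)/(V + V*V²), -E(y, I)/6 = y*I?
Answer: -181/11979110 ≈ -1.5110e-5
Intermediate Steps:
E(y, I) = -6*I*y (E(y, I) = -6*y*I = -6*I*y)
C(V) = (-213 + V)/(V + V³)
-C(E(5, 11)) = -(-213 - 6*11*5)/(-6*11*5 + (-6*11*5)³) = -(-213 - 330)/(-330 + (-330)³) = -(-543)/(-330 - 35937000) = -(-543)/(-35937330) = -(-1)*(-543)/35937330 = -1*181/11979110 = -181/11979110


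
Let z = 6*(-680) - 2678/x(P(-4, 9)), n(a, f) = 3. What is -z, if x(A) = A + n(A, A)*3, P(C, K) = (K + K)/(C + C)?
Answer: 120872/27 ≈ 4476.7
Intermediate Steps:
P(C, K) = K/C (P(C, K) = (2*K)/((2*C)) = (2*K)*(1/(2*C)) = K/C)
x(A) = 9 + A (x(A) = A + 3*3 = A + 9 = 9 + A)
z = -120872/27 (z = 6*(-680) - 2678/(9 + 9/(-4)) = -4080 - 2678/(9 + 9*(-¼)) = -4080 - 2678/(9 - 9/4) = -4080 - 2678/27/4 = -4080 - 2678*4/27 = -4080 - 10712/27 = -120872/27 ≈ -4476.7)
-z = -1*(-120872/27) = 120872/27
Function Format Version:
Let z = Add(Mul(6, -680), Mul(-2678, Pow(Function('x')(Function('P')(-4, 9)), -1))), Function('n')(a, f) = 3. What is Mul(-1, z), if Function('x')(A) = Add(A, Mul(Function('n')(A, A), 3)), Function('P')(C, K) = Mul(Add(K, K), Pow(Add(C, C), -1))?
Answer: Rational(120872, 27) ≈ 4476.7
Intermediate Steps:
Function('P')(C, K) = Mul(K, Pow(C, -1)) (Function('P')(C, K) = Mul(Mul(2, K), Pow(Mul(2, C), -1)) = Mul(Mul(2, K), Mul(Rational(1, 2), Pow(C, -1))) = Mul(K, Pow(C, -1)))
Function('x')(A) = Add(9, A) (Function('x')(A) = Add(A, Mul(3, 3)) = Add(A, 9) = Add(9, A))
z = Rational(-120872, 27) (z = Add(Mul(6, -680), Mul(-2678, Pow(Add(9, Mul(9, Pow(-4, -1))), -1))) = Add(-4080, Mul(-2678, Pow(Add(9, Mul(9, Rational(-1, 4))), -1))) = Add(-4080, Mul(-2678, Pow(Add(9, Rational(-9, 4)), -1))) = Add(-4080, Mul(-2678, Pow(Rational(27, 4), -1))) = Add(-4080, Mul(-2678, Rational(4, 27))) = Add(-4080, Rational(-10712, 27)) = Rational(-120872, 27) ≈ -4476.7)
Mul(-1, z) = Mul(-1, Rational(-120872, 27)) = Rational(120872, 27)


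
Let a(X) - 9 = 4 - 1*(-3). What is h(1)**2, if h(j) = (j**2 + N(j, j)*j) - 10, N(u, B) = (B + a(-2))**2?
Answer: 78400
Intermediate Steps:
a(X) = 16 (a(X) = 9 + (4 - 1*(-3)) = 9 + (4 + 3) = 9 + 7 = 16)
N(u, B) = (16 + B)**2 (N(u, B) = (B + 16)**2 = (16 + B)**2)
h(j) = -10 + j**2 + j*(16 + j)**2 (h(j) = (j**2 + (16 + j)**2*j) - 10 = (j**2 + j*(16 + j)**2) - 10 = -10 + j**2 + j*(16 + j)**2)
h(1)**2 = (-10 + 1**2 + 1*(16 + 1)**2)**2 = (-10 + 1 + 1*17**2)**2 = (-10 + 1 + 1*289)**2 = (-10 + 1 + 289)**2 = 280**2 = 78400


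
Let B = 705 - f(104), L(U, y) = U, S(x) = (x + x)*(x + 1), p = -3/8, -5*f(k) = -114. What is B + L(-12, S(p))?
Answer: 3351/5 ≈ 670.20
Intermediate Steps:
f(k) = 114/5 (f(k) = -⅕*(-114) = 114/5)
p = -3/8 (p = -3*⅛ = -3/8 ≈ -0.37500)
S(x) = 2*x*(1 + x) (S(x) = (2*x)*(1 + x) = 2*x*(1 + x))
B = 3411/5 (B = 705 - 1*114/5 = 705 - 114/5 = 3411/5 ≈ 682.20)
B + L(-12, S(p)) = 3411/5 - 12 = 3351/5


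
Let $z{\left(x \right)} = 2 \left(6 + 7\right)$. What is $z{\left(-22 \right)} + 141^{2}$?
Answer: $19907$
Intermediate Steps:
$z{\left(x \right)} = 26$ ($z{\left(x \right)} = 2 \cdot 13 = 26$)
$z{\left(-22 \right)} + 141^{2} = 26 + 141^{2} = 26 + 19881 = 19907$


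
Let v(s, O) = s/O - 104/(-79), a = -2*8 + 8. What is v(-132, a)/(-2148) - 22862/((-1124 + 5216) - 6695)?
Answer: 7751669563/883416552 ≈ 8.7746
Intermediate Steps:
a = -8 (a = -16 + 8 = -8)
v(s, O) = 104/79 + s/O (v(s, O) = s/O - 104*(-1/79) = s/O + 104/79 = 104/79 + s/O)
v(-132, a)/(-2148) - 22862/((-1124 + 5216) - 6695) = (104/79 - 132/(-8))/(-2148) - 22862/((-1124 + 5216) - 6695) = (104/79 - 132*(-⅛))*(-1/2148) - 22862/(4092 - 6695) = (104/79 + 33/2)*(-1/2148) - 22862/(-2603) = (2815/158)*(-1/2148) - 22862*(-1/2603) = -2815/339384 + 22862/2603 = 7751669563/883416552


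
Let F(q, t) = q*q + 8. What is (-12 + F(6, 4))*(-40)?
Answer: -1280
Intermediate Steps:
F(q, t) = 8 + q**2 (F(q, t) = q**2 + 8 = 8 + q**2)
(-12 + F(6, 4))*(-40) = (-12 + (8 + 6**2))*(-40) = (-12 + (8 + 36))*(-40) = (-12 + 44)*(-40) = 32*(-40) = -1280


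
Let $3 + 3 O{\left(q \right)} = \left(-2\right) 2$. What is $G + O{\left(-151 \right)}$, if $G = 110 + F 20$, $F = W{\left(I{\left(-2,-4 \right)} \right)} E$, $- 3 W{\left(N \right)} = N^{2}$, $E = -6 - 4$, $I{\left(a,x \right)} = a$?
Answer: $\frac{1123}{3} \approx 374.33$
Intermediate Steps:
$E = -10$ ($E = -6 - 4 = -10$)
$W{\left(N \right)} = - \frac{N^{2}}{3}$
$O{\left(q \right)} = - \frac{7}{3}$ ($O{\left(q \right)} = -1 + \frac{\left(-2\right) 2}{3} = -1 + \frac{1}{3} \left(-4\right) = -1 - \frac{4}{3} = - \frac{7}{3}$)
$F = \frac{40}{3}$ ($F = - \frac{\left(-2\right)^{2}}{3} \left(-10\right) = \left(- \frac{1}{3}\right) 4 \left(-10\right) = \left(- \frac{4}{3}\right) \left(-10\right) = \frac{40}{3} \approx 13.333$)
$G = \frac{1130}{3}$ ($G = 110 + \frac{40}{3} \cdot 20 = 110 + \frac{800}{3} = \frac{1130}{3} \approx 376.67$)
$G + O{\left(-151 \right)} = \frac{1130}{3} - \frac{7}{3} = \frac{1123}{3}$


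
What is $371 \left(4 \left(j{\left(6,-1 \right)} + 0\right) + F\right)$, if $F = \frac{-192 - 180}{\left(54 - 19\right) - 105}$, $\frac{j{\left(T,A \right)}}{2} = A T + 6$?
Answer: $\frac{9858}{5} \approx 1971.6$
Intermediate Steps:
$j{\left(T,A \right)} = 12 + 2 A T$ ($j{\left(T,A \right)} = 2 \left(A T + 6\right) = 2 \left(6 + A T\right) = 12 + 2 A T$)
$F = \frac{186}{35}$ ($F = - \frac{372}{\left(54 - 19\right) - 105} = - \frac{372}{35 - 105} = - \frac{372}{-70} = \left(-372\right) \left(- \frac{1}{70}\right) = \frac{186}{35} \approx 5.3143$)
$371 \left(4 \left(j{\left(6,-1 \right)} + 0\right) + F\right) = 371 \left(4 \left(\left(12 + 2 \left(-1\right) 6\right) + 0\right) + \frac{186}{35}\right) = 371 \left(4 \left(\left(12 - 12\right) + 0\right) + \frac{186}{35}\right) = 371 \left(4 \left(0 + 0\right) + \frac{186}{35}\right) = 371 \left(4 \cdot 0 + \frac{186}{35}\right) = 371 \left(0 + \frac{186}{35}\right) = 371 \cdot \frac{186}{35} = \frac{9858}{5}$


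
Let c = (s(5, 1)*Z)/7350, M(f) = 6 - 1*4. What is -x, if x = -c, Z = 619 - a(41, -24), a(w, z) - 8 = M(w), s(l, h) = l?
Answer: 29/70 ≈ 0.41429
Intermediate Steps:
M(f) = 2 (M(f) = 6 - 4 = 2)
a(w, z) = 10 (a(w, z) = 8 + 2 = 10)
Z = 609 (Z = 619 - 1*10 = 619 - 10 = 609)
c = 29/70 (c = (5*609)/7350 = 3045*(1/7350) = 29/70 ≈ 0.41429)
x = -29/70 (x = -1*29/70 = -29/70 ≈ -0.41429)
-x = -1*(-29/70) = 29/70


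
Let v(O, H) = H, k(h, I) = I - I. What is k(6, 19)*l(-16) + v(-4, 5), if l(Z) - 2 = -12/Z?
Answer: 5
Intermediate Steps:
k(h, I) = 0
l(Z) = 2 - 12/Z
k(6, 19)*l(-16) + v(-4, 5) = 0*(2 - 12/(-16)) + 5 = 0*(2 - 12*(-1/16)) + 5 = 0*(2 + ¾) + 5 = 0*(11/4) + 5 = 0 + 5 = 5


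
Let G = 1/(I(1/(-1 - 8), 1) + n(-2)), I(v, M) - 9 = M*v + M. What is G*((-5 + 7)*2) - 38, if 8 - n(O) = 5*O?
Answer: -9502/251 ≈ -37.857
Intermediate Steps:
n(O) = 8 - 5*O
I(v, M) = 9 + M + M*v (I(v, M) = 9 + (M*v + M) = 9 + (M + M*v) = 9 + M + M*v)
G = 9/251 (G = 1/((9 + 1 + 1/(-1 - 8)) + (8 - 5*(-2))) = 1/((9 + 1 + 1/(-9)) + (8 + 10)) = 1/((9 + 1 + 1*(-⅑)) + 18) = 1/((9 + 1 - ⅑) + 18) = 1/(89/9 + 18) = 1/(251/9) = 9/251 ≈ 0.035857)
G*((-5 + 7)*2) - 38 = 9*((-5 + 7)*2)/251 - 38 = 9*(2*2)/251 - 38 = (9/251)*4 - 38 = 36/251 - 38 = -9502/251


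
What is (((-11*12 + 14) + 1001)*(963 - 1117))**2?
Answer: 18491104324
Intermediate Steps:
(((-11*12 + 14) + 1001)*(963 - 1117))**2 = (((-132 + 14) + 1001)*(-154))**2 = ((-118 + 1001)*(-154))**2 = (883*(-154))**2 = (-135982)**2 = 18491104324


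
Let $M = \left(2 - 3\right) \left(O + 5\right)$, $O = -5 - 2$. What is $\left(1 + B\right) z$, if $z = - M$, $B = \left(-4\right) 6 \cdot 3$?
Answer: $142$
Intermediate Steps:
$O = -7$
$M = 2$ ($M = \left(2 - 3\right) \left(-7 + 5\right) = \left(-1\right) \left(-2\right) = 2$)
$B = -72$ ($B = \left(-24\right) 3 = -72$)
$z = -2$ ($z = \left(-1\right) 2 = -2$)
$\left(1 + B\right) z = \left(1 - 72\right) \left(-2\right) = \left(-71\right) \left(-2\right) = 142$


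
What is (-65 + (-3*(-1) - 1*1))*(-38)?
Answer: 2394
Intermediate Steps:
(-65 + (-3*(-1) - 1*1))*(-38) = (-65 + (3 - 1))*(-38) = (-65 + 2)*(-38) = -63*(-38) = 2394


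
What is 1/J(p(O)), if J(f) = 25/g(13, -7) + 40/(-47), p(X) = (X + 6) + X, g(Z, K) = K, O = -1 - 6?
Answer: -329/1455 ≈ -0.22612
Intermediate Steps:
O = -7
p(X) = 6 + 2*X (p(X) = (6 + X) + X = 6 + 2*X)
J(f) = -1455/329 (J(f) = 25/(-7) + 40/(-47) = 25*(-⅐) + 40*(-1/47) = -25/7 - 40/47 = -1455/329)
1/J(p(O)) = 1/(-1455/329) = -329/1455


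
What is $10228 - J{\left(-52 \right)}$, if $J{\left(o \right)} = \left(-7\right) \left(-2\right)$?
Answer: $10214$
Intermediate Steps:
$J{\left(o \right)} = 14$
$10228 - J{\left(-52 \right)} = 10228 - 14 = 10214$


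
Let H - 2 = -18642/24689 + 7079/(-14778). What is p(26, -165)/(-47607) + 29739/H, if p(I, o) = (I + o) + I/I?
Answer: 172184920874484164/4434483775813 ≈ 38829.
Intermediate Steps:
p(I, o) = 1 + I + o (p(I, o) = (I + o) + 1 = 1 + I + o)
H = 279443177/364854042 (H = 2 + (-18642/24689 + 7079/(-14778)) = 2 + (-18642*1/24689 + 7079*(-1/14778)) = 2 + (-18642/24689 - 7079/14778) = 2 - 450264907/364854042 = 279443177/364854042 ≈ 0.76590)
p(26, -165)/(-47607) + 29739/H = (1 + 26 - 165)/(-47607) + 29739/(279443177/364854042) = -138*(-1/47607) + 29739*(364854042/279443177) = 46/15869 + 10850394355038/279443177 = 172184920874484164/4434483775813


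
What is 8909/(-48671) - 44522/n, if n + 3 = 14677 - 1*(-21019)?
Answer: -354988457/248173429 ≈ -1.4304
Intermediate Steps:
n = 35693 (n = -3 + (14677 - 1*(-21019)) = -3 + (14677 + 21019) = -3 + 35696 = 35693)
8909/(-48671) - 44522/n = 8909/(-48671) - 44522/35693 = 8909*(-1/48671) - 44522*1/35693 = -8909/48671 - 44522/35693 = -354988457/248173429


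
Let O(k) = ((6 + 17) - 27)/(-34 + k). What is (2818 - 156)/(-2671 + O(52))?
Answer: -23958/24041 ≈ -0.99655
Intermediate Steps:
O(k) = -4/(-34 + k) (O(k) = (23 - 27)/(-34 + k) = -4/(-34 + k))
(2818 - 156)/(-2671 + O(52)) = (2818 - 156)/(-2671 - 4/(-34 + 52)) = 2662/(-2671 - 4/18) = 2662/(-2671 - 4*1/18) = 2662/(-2671 - 2/9) = 2662/(-24041/9) = 2662*(-9/24041) = -23958/24041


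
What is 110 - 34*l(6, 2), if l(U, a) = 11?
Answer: -264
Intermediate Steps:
110 - 34*l(6, 2) = 110 - 34*11 = 110 - 374 = -264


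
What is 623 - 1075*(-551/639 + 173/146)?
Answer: 25763587/93294 ≈ 276.15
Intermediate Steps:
623 - 1075*(-551/639 + 173/146) = 623 - 1075*30101/93294 = 623 - 32358575/93294 = 25763587/93294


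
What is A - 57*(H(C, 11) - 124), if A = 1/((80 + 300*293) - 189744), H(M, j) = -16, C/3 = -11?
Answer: 812076719/101764 ≈ 7980.0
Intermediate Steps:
C = -33 (C = 3*(-11) = -33)
A = -1/101764 (A = 1/((80 + 87900) - 189744) = 1/(87980 - 189744) = 1/(-101764) = -1/101764 ≈ -9.8267e-6)
A - 57*(H(C, 11) - 124) = -1/101764 - 57*(-16 - 124) = -1/101764 - 57*(-140) = -1/101764 - 1*(-7980) = -1/101764 + 7980 = 812076719/101764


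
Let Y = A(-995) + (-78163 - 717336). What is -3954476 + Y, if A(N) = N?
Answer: -4750970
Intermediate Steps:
Y = -796494 (Y = -995 + (-78163 - 717336) = -995 - 795499 = -796494)
-3954476 + Y = -3954476 - 796494 = -4750970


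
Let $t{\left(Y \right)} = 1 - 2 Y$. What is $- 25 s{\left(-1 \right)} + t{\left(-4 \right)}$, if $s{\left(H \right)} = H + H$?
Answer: $59$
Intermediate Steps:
$s{\left(H \right)} = 2 H$
$- 25 s{\left(-1 \right)} + t{\left(-4 \right)} = - 25 \cdot 2 \left(-1\right) + \left(1 - -8\right) = \left(-25\right) \left(-2\right) + \left(1 + 8\right) = 50 + 9 = 59$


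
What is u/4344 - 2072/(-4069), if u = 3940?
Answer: 6258157/4418934 ≈ 1.4162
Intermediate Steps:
u/4344 - 2072/(-4069) = 3940/4344 - 2072/(-4069) = 3940*(1/4344) - 2072*(-1/4069) = 985/1086 + 2072/4069 = 6258157/4418934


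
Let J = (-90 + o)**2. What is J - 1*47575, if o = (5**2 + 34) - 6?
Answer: -46206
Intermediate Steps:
o = 53 (o = (25 + 34) - 6 = 59 - 6 = 53)
J = 1369 (J = (-90 + 53)**2 = (-37)**2 = 1369)
J - 1*47575 = 1369 - 1*47575 = 1369 - 47575 = -46206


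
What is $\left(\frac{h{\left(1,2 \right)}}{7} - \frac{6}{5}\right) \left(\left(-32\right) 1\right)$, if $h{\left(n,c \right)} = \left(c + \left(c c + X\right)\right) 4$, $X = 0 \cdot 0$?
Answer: $- \frac{2496}{35} \approx -71.314$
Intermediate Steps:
$X = 0$
$h{\left(n,c \right)} = 4 c + 4 c^{2}$ ($h{\left(n,c \right)} = \left(c + \left(c c + 0\right)\right) 4 = \left(c + \left(c^{2} + 0\right)\right) 4 = \left(c + c^{2}\right) 4 = 4 c + 4 c^{2}$)
$\left(\frac{h{\left(1,2 \right)}}{7} - \frac{6}{5}\right) \left(\left(-32\right) 1\right) = \left(\frac{4 \cdot 2 \left(1 + 2\right)}{7} - \frac{6}{5}\right) \left(\left(-32\right) 1\right) = \left(4 \cdot 2 \cdot 3 \cdot \frac{1}{7} - \frac{6}{5}\right) \left(-32\right) = \left(24 \cdot \frac{1}{7} - \frac{6}{5}\right) \left(-32\right) = \left(\frac{24}{7} - \frac{6}{5}\right) \left(-32\right) = \frac{78}{35} \left(-32\right) = - \frac{2496}{35}$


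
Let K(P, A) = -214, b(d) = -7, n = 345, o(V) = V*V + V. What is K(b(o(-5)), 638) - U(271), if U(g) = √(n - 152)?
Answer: -214 - √193 ≈ -227.89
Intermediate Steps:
o(V) = V + V² (o(V) = V² + V = V + V²)
U(g) = √193 (U(g) = √(345 - 152) = √193)
K(b(o(-5)), 638) - U(271) = -214 - √193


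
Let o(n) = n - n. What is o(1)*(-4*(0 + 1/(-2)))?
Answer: 0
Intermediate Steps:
o(n) = 0
o(1)*(-4*(0 + 1/(-2))) = 0*(-4*(0 + 1/(-2))) = 0*(-4*(0 + 1*(-½))) = 0*(-4*(0 - ½)) = 0*(-4*(-½)) = 0*2 = 0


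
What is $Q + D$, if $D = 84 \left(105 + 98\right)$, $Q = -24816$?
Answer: $-7764$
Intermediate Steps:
$D = 17052$ ($D = 84 \cdot 203 = 17052$)
$Q + D = -24816 + 17052 = -7764$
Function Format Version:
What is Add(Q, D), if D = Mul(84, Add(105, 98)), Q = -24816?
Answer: -7764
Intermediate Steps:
D = 17052 (D = Mul(84, 203) = 17052)
Add(Q, D) = Add(-24816, 17052) = -7764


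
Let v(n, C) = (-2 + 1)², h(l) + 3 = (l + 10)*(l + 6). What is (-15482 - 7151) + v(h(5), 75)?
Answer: -22632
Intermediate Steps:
h(l) = -3 + (6 + l)*(10 + l) (h(l) = -3 + (l + 10)*(l + 6) = -3 + (10 + l)*(6 + l) = -3 + (6 + l)*(10 + l))
v(n, C) = 1 (v(n, C) = (-1)² = 1)
(-15482 - 7151) + v(h(5), 75) = (-15482 - 7151) + 1 = -22633 + 1 = -22632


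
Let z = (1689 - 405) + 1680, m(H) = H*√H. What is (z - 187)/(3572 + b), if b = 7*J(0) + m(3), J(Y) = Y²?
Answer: 9919444/12759157 - 8331*√3/12759157 ≈ 0.77631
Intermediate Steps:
m(H) = H^(3/2)
b = 3*√3 (b = 7*0² + 3^(3/2) = 7*0 + 3*√3 = 0 + 3*√3 = 3*√3 ≈ 5.1962)
z = 2964 (z = 1284 + 1680 = 2964)
(z - 187)/(3572 + b) = (2964 - 187)/(3572 + 3*√3) = 2777/(3572 + 3*√3)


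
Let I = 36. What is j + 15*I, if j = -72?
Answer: 468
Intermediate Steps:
j + 15*I = -72 + 15*36 = -72 + 540 = 468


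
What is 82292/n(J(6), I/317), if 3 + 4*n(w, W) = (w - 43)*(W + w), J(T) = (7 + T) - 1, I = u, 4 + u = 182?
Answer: -104346256/124393 ≈ -838.84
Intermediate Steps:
u = 178 (u = -4 + 182 = 178)
I = 178
J(T) = 6 + T
n(w, W) = -¾ + (-43 + w)*(W + w)/4 (n(w, W) = -¾ + ((w - 43)*(W + w))/4 = -¾ + ((-43 + w)*(W + w))/4 = -¾ + (-43 + w)*(W + w)/4)
82292/n(J(6), I/317) = 82292/(-¾ - 3827/(2*317) - 43*(6 + 6)/4 + (6 + 6)²/4 + (178/317)*(6 + 6)/4) = 82292/(-¾ - 3827/(2*317) - 43/4*12 + (¼)*12² + (¼)*(178*(1/317))*12) = 82292/(-¾ - 43/4*178/317 - 129 + (¼)*144 + (¼)*(178/317)*12) = 82292/(-¾ - 3827/634 - 129 + 36 + 534/317) = 82292/(-124393/1268) = 82292*(-1268/124393) = -104346256/124393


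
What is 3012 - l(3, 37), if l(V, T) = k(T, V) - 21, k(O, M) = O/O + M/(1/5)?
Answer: 3017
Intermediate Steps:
k(O, M) = 1 + 5*M (k(O, M) = 1 + M/(1/5) = 1 + M*5 = 1 + 5*M)
l(V, T) = -20 + 5*V (l(V, T) = (1 + 5*V) - 21 = -20 + 5*V)
3012 - l(3, 37) = 3012 - (-20 + 5*3) = 3012 - (-20 + 15) = 3012 - 1*(-5) = 3012 + 5 = 3017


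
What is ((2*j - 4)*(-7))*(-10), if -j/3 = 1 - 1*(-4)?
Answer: -2380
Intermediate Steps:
j = -15 (j = -3*(1 - 1*(-4)) = -3*(1 + 4) = -3*5 = -15)
((2*j - 4)*(-7))*(-10) = ((2*(-15) - 4)*(-7))*(-10) = ((-30 - 4)*(-7))*(-10) = -34*(-7)*(-10) = 238*(-10) = -2380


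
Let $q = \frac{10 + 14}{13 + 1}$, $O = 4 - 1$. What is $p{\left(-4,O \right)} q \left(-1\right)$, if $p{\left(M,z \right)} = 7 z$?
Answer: $-36$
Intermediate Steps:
$O = 3$
$q = \frac{12}{7}$ ($q = \frac{24}{14} = 24 \cdot \frac{1}{14} = \frac{12}{7} \approx 1.7143$)
$p{\left(-4,O \right)} q \left(-1\right) = 7 \cdot 3 \cdot \frac{12}{7} \left(-1\right) = 21 \cdot \frac{12}{7} \left(-1\right) = 36 \left(-1\right) = -36$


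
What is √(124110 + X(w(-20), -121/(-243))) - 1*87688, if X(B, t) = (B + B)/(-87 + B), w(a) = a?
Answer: -87688 + √1420939670/107 ≈ -87336.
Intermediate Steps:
X(B, t) = 2*B/(-87 + B) (X(B, t) = (2*B)/(-87 + B) = 2*B/(-87 + B))
√(124110 + X(w(-20), -121/(-243))) - 1*87688 = √(124110 + 2*(-20)/(-87 - 20)) - 1*87688 = √(124110 + 2*(-20)/(-107)) - 87688 = √(124110 + 2*(-20)*(-1/107)) - 87688 = √(124110 + 40/107) - 87688 = √(13279810/107) - 87688 = √1420939670/107 - 87688 = -87688 + √1420939670/107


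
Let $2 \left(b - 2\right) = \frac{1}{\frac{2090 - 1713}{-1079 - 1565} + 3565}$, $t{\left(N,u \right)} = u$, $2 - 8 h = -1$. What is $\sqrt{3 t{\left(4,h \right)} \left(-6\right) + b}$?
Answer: $\frac{i \sqrt{1687905023928387}}{18850966} \approx 2.1794 i$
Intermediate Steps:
$h = \frac{3}{8}$ ($h = \frac{1}{4} - - \frac{1}{8} = \frac{1}{4} + \frac{1}{8} = \frac{3}{8} \approx 0.375$)
$b = \frac{18852288}{9425483}$ ($b = 2 + \frac{1}{2 \left(\frac{2090 - 1713}{-1079 - 1565} + 3565\right)} = 2 + \frac{1}{2 \left(\frac{377}{-2644} + 3565\right)} = 2 + \frac{1}{2 \left(377 \left(- \frac{1}{2644}\right) + 3565\right)} = 2 + \frac{1}{2 \left(- \frac{377}{2644} + 3565\right)} = 2 + \frac{1}{2 \cdot \frac{9425483}{2644}} = 2 + \frac{1}{2} \cdot \frac{2644}{9425483} = 2 + \frac{1322}{9425483} = \frac{18852288}{9425483} \approx 2.0001$)
$\sqrt{3 t{\left(4,h \right)} \left(-6\right) + b} = \sqrt{3 \cdot \frac{3}{8} \left(-6\right) + \frac{18852288}{9425483}} = \sqrt{\frac{9}{8} \left(-6\right) + \frac{18852288}{9425483}} = \sqrt{- \frac{27}{4} + \frac{18852288}{9425483}} = \sqrt{- \frac{179078889}{37701932}} = \frac{i \sqrt{1687905023928387}}{18850966}$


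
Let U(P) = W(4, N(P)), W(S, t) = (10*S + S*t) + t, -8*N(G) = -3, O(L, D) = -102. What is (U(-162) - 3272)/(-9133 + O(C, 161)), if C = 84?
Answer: 25841/73880 ≈ 0.34977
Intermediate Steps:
N(G) = 3/8 (N(G) = -1/8*(-3) = 3/8)
W(S, t) = t + 10*S + S*t
U(P) = 335/8 (U(P) = 3/8 + 10*4 + 4*(3/8) = 3/8 + 40 + 3/2 = 335/8)
(U(-162) - 3272)/(-9133 + O(C, 161)) = (335/8 - 3272)/(-9133 - 102) = -25841/8/(-9235) = -25841/8*(-1/9235) = 25841/73880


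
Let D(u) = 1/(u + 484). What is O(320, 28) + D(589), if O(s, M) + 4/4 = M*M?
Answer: 840160/1073 ≈ 783.00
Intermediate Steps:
D(u) = 1/(484 + u)
O(s, M) = -1 + M**2 (O(s, M) = -1 + M*M = -1 + M**2)
O(320, 28) + D(589) = (-1 + 28**2) + 1/(484 + 589) = (-1 + 784) + 1/1073 = 783 + 1/1073 = 840160/1073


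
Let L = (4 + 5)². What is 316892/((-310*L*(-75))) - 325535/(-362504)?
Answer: 363969203159/341342829000 ≈ 1.0663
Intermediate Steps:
L = 81 (L = 9² = 81)
316892/((-310*L*(-75))) - 325535/(-362504) = 316892/((-310*81*(-75))) - 325535/(-362504) = 316892/((-25110*(-75))) - 325535*(-1/362504) = 316892/1883250 + 325535/362504 = 316892*(1/1883250) + 325535/362504 = 158446/941625 + 325535/362504 = 363969203159/341342829000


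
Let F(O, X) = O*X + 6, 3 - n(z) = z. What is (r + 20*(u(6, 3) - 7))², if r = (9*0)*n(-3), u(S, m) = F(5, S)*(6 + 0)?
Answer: 17472400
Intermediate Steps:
n(z) = 3 - z
F(O, X) = 6 + O*X
u(S, m) = 36 + 30*S (u(S, m) = (6 + 5*S)*(6 + 0) = (6 + 5*S)*6 = 36 + 30*S)
r = 0 (r = (9*0)*(3 - 1*(-3)) = 0*(3 + 3) = 0*6 = 0)
(r + 20*(u(6, 3) - 7))² = (0 + 20*((36 + 30*6) - 7))² = (0 + 20*((36 + 180) - 7))² = (0 + 20*(216 - 7))² = (0 + 20*209)² = (0 + 4180)² = 4180² = 17472400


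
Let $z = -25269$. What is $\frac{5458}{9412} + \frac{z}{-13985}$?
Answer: $\frac{157080979}{65813410} \approx 2.3868$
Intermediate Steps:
$\frac{5458}{9412} + \frac{z}{-13985} = \frac{5458}{9412} - \frac{25269}{-13985} = 5458 \cdot \frac{1}{9412} - - \frac{25269}{13985} = \frac{2729}{4706} + \frac{25269}{13985} = \frac{157080979}{65813410}$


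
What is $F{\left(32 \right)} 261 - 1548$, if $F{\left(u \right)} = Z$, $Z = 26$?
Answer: $5238$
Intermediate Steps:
$F{\left(u \right)} = 26$
$F{\left(32 \right)} 261 - 1548 = 26 \cdot 261 - 1548 = 6786 - 1548 = 5238$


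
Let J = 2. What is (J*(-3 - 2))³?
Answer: -1000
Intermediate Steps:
(J*(-3 - 2))³ = (2*(-3 - 2))³ = (2*(-5))³ = (-10)³ = -1000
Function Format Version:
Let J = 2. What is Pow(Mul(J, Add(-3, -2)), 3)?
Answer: -1000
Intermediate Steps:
Pow(Mul(J, Add(-3, -2)), 3) = Pow(Mul(2, Add(-3, -2)), 3) = Pow(Mul(2, -5), 3) = Pow(-10, 3) = -1000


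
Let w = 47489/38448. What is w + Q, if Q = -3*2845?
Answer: -328106191/38448 ≈ -8533.8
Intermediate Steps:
w = 47489/38448 (w = 47489*(1/38448) = 47489/38448 ≈ 1.2351)
Q = -8535
w + Q = 47489/38448 - 8535 = -328106191/38448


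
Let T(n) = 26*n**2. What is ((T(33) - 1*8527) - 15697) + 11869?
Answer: 15959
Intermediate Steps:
((T(33) - 1*8527) - 15697) + 11869 = ((26*33**2 - 1*8527) - 15697) + 11869 = ((26*1089 - 8527) - 15697) + 11869 = ((28314 - 8527) - 15697) + 11869 = (19787 - 15697) + 11869 = 4090 + 11869 = 15959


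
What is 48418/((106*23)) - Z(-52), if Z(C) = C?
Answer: 87597/1219 ≈ 71.860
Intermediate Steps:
48418/((106*23)) - Z(-52) = 48418/((106*23)) - 1*(-52) = 48418/2438 + 52 = 48418*(1/2438) + 52 = 24209/1219 + 52 = 87597/1219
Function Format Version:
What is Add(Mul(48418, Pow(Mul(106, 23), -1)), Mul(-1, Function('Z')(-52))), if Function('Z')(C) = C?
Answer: Rational(87597, 1219) ≈ 71.860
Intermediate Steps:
Add(Mul(48418, Pow(Mul(106, 23), -1)), Mul(-1, Function('Z')(-52))) = Add(Mul(48418, Pow(Mul(106, 23), -1)), Mul(-1, -52)) = Add(Mul(48418, Pow(2438, -1)), 52) = Add(Mul(48418, Rational(1, 2438)), 52) = Add(Rational(24209, 1219), 52) = Rational(87597, 1219)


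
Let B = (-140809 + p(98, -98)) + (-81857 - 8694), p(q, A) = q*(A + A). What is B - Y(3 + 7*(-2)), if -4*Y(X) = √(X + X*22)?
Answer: -250568 + I*√253/4 ≈ -2.5057e+5 + 3.9765*I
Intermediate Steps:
p(q, A) = 2*A*q (p(q, A) = q*(2*A) = 2*A*q)
Y(X) = -√23*√X/4 (Y(X) = -√(X + X*22)/4 = -√(X + 22*X)/4 = -√23*√X/4)
B = -250568 (B = (-140809 + 2*(-98)*98) + (-81857 - 8694) = (-140809 - 19208) - 90551 = -160017 - 90551 = -250568)
B - Y(3 + 7*(-2)) = -250568 - (-1)*√23*√(3 + 7*(-2))/4 = -250568 - (-1)*√23*√(3 - 14)/4 = -250568 - (-1)*√23*√(-11)/4 = -250568 - (-1)*√23*I*√11/4 = -250568 - (-1)*I*√253/4 = -250568 + I*√253/4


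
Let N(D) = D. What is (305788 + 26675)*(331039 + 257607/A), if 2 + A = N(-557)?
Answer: 61436899656822/559 ≈ 1.0991e+11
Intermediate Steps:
A = -559 (A = -2 - 557 = -559)
(305788 + 26675)*(331039 + 257607/A) = (305788 + 26675)*(331039 + 257607/(-559)) = 332463*(331039 + 257607*(-1/559)) = 332463*(331039 - 257607/559) = 332463*(184793194/559) = 61436899656822/559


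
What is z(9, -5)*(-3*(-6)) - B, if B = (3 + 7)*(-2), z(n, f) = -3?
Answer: -34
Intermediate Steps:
B = -20 (B = 10*(-2) = -20)
z(9, -5)*(-3*(-6)) - B = -(-9)*(-6) - 1*(-20) = -3*18 + 20 = -54 + 20 = -34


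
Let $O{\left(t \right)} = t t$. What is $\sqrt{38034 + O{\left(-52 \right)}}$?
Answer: $\sqrt{40738} \approx 201.84$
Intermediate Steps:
$O{\left(t \right)} = t^{2}$
$\sqrt{38034 + O{\left(-52 \right)}} = \sqrt{38034 + \left(-52\right)^{2}} = \sqrt{38034 + 2704} = \sqrt{40738}$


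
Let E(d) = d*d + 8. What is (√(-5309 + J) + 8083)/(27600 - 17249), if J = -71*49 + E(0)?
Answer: 8083/10351 + 2*I*√2195/10351 ≈ 0.78089 + 0.0090524*I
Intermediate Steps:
E(d) = 8 + d² (E(d) = d² + 8 = 8 + d²)
J = -3471 (J = -71*49 + (8 + 0²) = -3479 + (8 + 0) = -3479 + 8 = -3471)
(√(-5309 + J) + 8083)/(27600 - 17249) = (√(-5309 - 3471) + 8083)/(27600 - 17249) = (√(-8780) + 8083)/10351 = (2*I*√2195 + 8083)*(1/10351) = (8083 + 2*I*√2195)*(1/10351) = 8083/10351 + 2*I*√2195/10351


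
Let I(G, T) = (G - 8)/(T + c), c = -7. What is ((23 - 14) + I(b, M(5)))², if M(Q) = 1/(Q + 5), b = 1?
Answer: 477481/4761 ≈ 100.29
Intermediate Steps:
M(Q) = 1/(5 + Q)
I(G, T) = (-8 + G)/(-7 + T) (I(G, T) = (G - 8)/(T - 7) = (-8 + G)/(-7 + T))
((23 - 14) + I(b, M(5)))² = ((23 - 14) + (-8 + 1)/(-7 + 1/(5 + 5)))² = (9 - 7/(-7 + 1/10))² = (9 - 7/(-7 + ⅒))² = (9 - 7/(-69/10))² = (9 - 10/69*(-7))² = (9 + 70/69)² = (691/69)² = 477481/4761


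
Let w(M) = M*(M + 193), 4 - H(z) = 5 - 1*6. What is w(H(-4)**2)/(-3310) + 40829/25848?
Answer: -572761/8555688 ≈ -0.066945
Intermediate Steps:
H(z) = 5 (H(z) = 4 - (5 - 1*6) = 4 - (5 - 6) = 4 - 1*(-1) = 4 + 1 = 5)
w(M) = M*(193 + M)
w(H(-4)**2)/(-3310) + 40829/25848 = (5**2*(193 + 5**2))/(-3310) + 40829/25848 = (25*(193 + 25))*(-1/3310) + 40829*(1/25848) = (25*218)*(-1/3310) + 40829/25848 = 5450*(-1/3310) + 40829/25848 = -545/331 + 40829/25848 = -572761/8555688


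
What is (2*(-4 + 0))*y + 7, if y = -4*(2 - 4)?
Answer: -57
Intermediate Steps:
y = 8 (y = -4*(-2) = 8)
(2*(-4 + 0))*y + 7 = (2*(-4 + 0))*8 + 7 = (2*(-4))*8 + 7 = -8*8 + 7 = -64 + 7 = -57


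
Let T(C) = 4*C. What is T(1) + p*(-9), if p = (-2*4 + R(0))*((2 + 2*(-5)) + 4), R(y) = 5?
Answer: -104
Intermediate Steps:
p = 12 (p = (-2*4 + 5)*((2 + 2*(-5)) + 4) = (-8 + 5)*((2 - 10) + 4) = -3*(-8 + 4) = -3*(-4) = 12)
T(1) + p*(-9) = 4*1 + 12*(-9) = 4 - 108 = -104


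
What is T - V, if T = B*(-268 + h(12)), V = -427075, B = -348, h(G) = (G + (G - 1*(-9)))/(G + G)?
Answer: 1039721/2 ≈ 5.1986e+5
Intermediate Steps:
h(G) = (9 + 2*G)/(2*G) (h(G) = (G + (G + 9))/((2*G)) = (G + (9 + G))*(1/(2*G)) = (9 + 2*G)*(1/(2*G)) = (9 + 2*G)/(2*G))
T = 185571/2 (T = -348*(-268 + (9/2 + 12)/12) = -348*(-268 + (1/12)*(33/2)) = -348*(-268 + 11/8) = -348*(-2133/8) = 185571/2 ≈ 92786.)
T - V = 185571/2 - 1*(-427075) = 185571/2 + 427075 = 1039721/2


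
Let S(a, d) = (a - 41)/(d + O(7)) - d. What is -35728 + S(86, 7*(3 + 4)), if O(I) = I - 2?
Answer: -214657/6 ≈ -35776.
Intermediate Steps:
O(I) = -2 + I
S(a, d) = -d + (-41 + a)/(5 + d) (S(a, d) = (a - 41)/(d + (-2 + 7)) - d = (-41 + a)/(d + 5) - d = (-41 + a)/(5 + d) - d = -d + (-41 + a)/(5 + d))
-35728 + S(86, 7*(3 + 4)) = -35728 + (-41 + 86 - (7*(3 + 4))² - 35*(3 + 4))/(5 + 7*(3 + 4)) = -35728 + (-41 + 86 - (7*7)² - 35*7)/(5 + 7*7) = -35728 + (-41 + 86 - 1*49² - 5*49)/(5 + 49) = -35728 + (-41 + 86 - 1*2401 - 245)/54 = -35728 + (-41 + 86 - 2401 - 245)/54 = -35728 + (1/54)*(-2601) = -35728 - 289/6 = -214657/6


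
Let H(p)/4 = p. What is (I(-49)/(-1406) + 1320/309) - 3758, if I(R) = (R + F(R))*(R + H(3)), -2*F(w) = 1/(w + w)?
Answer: -2880639141/767144 ≈ -3755.0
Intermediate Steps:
F(w) = -1/(4*w) (F(w) = -1/(2*(w + w)) = -1/(2*w)/2 = -1/(4*w))
H(p) = 4*p
I(R) = (12 + R)*(R - 1/(4*R)) (I(R) = (R - 1/(4*R))*(R + 4*3) = (R - 1/(4*R))*(R + 12) = (R - 1/(4*R))*(12 + R) = (12 + R)*(R - 1/(4*R)))
(I(-49)/(-1406) + 1320/309) - 3758 = ((-¼ + (-49)² - 3/(-49) + 12*(-49))/(-1406) + 1320/309) - 3758 = ((-¼ + 2401 - 3*(-1/49) - 588)*(-1/1406) + 1320*(1/309)) - 3758 = ((-¼ + 2401 + 3/49 - 588)*(-1/1406) + 440/103) - 3758 = ((355311/196)*(-1/1406) + 440/103) - 3758 = (-9603/7448 + 440/103) - 3758 = 2288011/767144 - 3758 = -2880639141/767144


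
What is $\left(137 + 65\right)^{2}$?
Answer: $40804$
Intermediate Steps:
$\left(137 + 65\right)^{2} = 202^{2} = 40804$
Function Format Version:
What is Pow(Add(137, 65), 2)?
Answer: 40804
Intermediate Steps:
Pow(Add(137, 65), 2) = Pow(202, 2) = 40804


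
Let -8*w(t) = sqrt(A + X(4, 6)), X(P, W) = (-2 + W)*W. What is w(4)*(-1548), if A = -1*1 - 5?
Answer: 1161*sqrt(2)/2 ≈ 820.95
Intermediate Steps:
X(P, W) = W*(-2 + W)
A = -6 (A = -1 - 5 = -6)
w(t) = -3*sqrt(2)/8 (w(t) = -sqrt(-6 + 6*(-2 + 6))/8 = -sqrt(-6 + 6*4)/8 = -sqrt(-6 + 24)/8 = -3*sqrt(2)/8)
w(4)*(-1548) = -3*sqrt(2)/8*(-1548) = 1161*sqrt(2)/2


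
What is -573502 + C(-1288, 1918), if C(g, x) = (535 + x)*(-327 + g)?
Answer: -4535097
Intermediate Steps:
C(g, x) = (-327 + g)*(535 + x)
-573502 + C(-1288, 1918) = -573502 + (-174945 - 327*1918 + 535*(-1288) - 1288*1918) = -573502 + (-174945 - 627186 - 689080 - 2470384) = -573502 - 3961595 = -4535097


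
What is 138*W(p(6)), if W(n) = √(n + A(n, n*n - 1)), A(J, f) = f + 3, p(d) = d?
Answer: 276*√11 ≈ 915.39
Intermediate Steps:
A(J, f) = 3 + f
W(n) = √(2 + n + n²) (W(n) = √(n + (3 + (n*n - 1))) = √(n + (3 + (n² - 1))) = √(n + (3 + (-1 + n²))) = √(n + (2 + n²)) = √(2 + n + n²))
138*W(p(6)) = 138*√(2 + 6 + 6²) = 138*√(2 + 6 + 36) = 138*√44 = 138*(2*√11) = 276*√11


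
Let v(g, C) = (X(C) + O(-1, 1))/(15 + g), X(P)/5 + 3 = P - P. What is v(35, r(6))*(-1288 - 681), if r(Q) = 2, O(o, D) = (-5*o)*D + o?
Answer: 21659/50 ≈ 433.18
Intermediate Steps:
O(o, D) = o - 5*D*o (O(o, D) = -5*D*o + o = o - 5*D*o)
X(P) = -15 (X(P) = -15 + 5*(P - P) = -15 + 5*0 = -15 + 0 = -15)
v(g, C) = -11/(15 + g) (v(g, C) = (-15 - (1 - 5*1))/(15 + g) = (-15 - (1 - 5))/(15 + g) = (-15 - 1*(-4))/(15 + g) = (-15 + 4)/(15 + g) = -11/(15 + g))
v(35, r(6))*(-1288 - 681) = (-11/(15 + 35))*(-1288 - 681) = -11/50*(-1969) = 21659/50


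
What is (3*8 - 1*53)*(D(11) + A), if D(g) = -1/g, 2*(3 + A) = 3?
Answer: 1015/22 ≈ 46.136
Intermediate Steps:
A = -3/2 (A = -3 + (½)*3 = -3 + 3/2 = -3/2 ≈ -1.5000)
(3*8 - 1*53)*(D(11) + A) = (3*8 - 1*53)*(-1/11 - 3/2) = (24 - 53)*(-1*1/11 - 3/2) = -29*(-1/11 - 3/2) = -29*(-35/22) = 1015/22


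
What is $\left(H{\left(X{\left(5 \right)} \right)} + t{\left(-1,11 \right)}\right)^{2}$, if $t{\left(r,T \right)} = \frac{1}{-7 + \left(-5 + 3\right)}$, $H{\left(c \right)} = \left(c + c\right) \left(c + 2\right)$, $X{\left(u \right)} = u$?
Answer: $\frac{395641}{81} \approx 4884.5$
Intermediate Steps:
$H{\left(c \right)} = 2 c \left(2 + c\right)$
$t{\left(r,T \right)} = - \frac{1}{9}$ ($t{\left(r,T \right)} = \frac{1}{-7 - 2} = \frac{1}{-9} = - \frac{1}{9}$)
$\left(H{\left(X{\left(5 \right)} \right)} + t{\left(-1,11 \right)}\right)^{2} = \left(2 \cdot 5 \left(2 + 5\right) - \frac{1}{9}\right)^{2} = \left(2 \cdot 5 \cdot 7 - \frac{1}{9}\right)^{2} = \left(70 - \frac{1}{9}\right)^{2} = \left(\frac{629}{9}\right)^{2} = \frac{395641}{81}$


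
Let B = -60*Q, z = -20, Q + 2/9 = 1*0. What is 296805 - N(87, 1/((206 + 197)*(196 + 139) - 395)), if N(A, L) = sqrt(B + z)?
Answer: 296805 - 2*I*sqrt(15)/3 ≈ 2.9681e+5 - 2.582*I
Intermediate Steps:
Q = -2/9 (Q = -2/9 + 1*0 = -2/9 + 0 = -2/9 ≈ -0.22222)
B = 40/3 (B = -60*(-2/9) = 40/3 ≈ 13.333)
N(A, L) = 2*I*sqrt(15)/3 (N(A, L) = sqrt(40/3 - 20) = sqrt(-20/3) = 2*I*sqrt(15)/3)
296805 - N(87, 1/((206 + 197)*(196 + 139) - 395)) = 296805 - 2*I*sqrt(15)/3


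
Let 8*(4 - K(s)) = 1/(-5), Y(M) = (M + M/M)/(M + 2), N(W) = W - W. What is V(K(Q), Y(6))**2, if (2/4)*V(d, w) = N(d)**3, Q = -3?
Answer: 0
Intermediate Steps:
N(W) = 0
Y(M) = (1 + M)/(2 + M) (Y(M) = (M + 1)/(2 + M) = (1 + M)/(2 + M))
K(s) = 161/40 (K(s) = 4 - 1/8/(-5) = 4 - 1/8*(-1/5) = 4 + 1/40 = 161/40)
V(d, w) = 0 (V(d, w) = 2*0**3 = 2*0 = 0)
V(K(Q), Y(6))**2 = 0**2 = 0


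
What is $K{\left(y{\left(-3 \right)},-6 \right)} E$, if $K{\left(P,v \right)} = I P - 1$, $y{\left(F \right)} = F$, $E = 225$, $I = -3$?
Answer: $1800$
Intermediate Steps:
$K{\left(P,v \right)} = -1 - 3 P$ ($K{\left(P,v \right)} = - 3 P - 1 = -1 - 3 P$)
$K{\left(y{\left(-3 \right)},-6 \right)} E = \left(-1 - -9\right) 225 = \left(-1 + 9\right) 225 = 8 \cdot 225 = 1800$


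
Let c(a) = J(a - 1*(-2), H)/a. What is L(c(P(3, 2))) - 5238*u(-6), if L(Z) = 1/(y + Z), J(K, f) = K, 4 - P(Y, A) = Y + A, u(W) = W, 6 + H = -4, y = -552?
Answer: 17379683/553 ≈ 31428.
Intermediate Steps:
H = -10 (H = -6 - 4 = -10)
P(Y, A) = 4 - A - Y (P(Y, A) = 4 - (Y + A) = 4 - (A + Y) = 4 + (-A - Y) = 4 - A - Y)
c(a) = (2 + a)/a (c(a) = (a - 1*(-2))/a = (a + 2)/a = (2 + a)/a)
L(Z) = 1/(-552 + Z)
L(c(P(3, 2))) - 5238*u(-6) = 1/(-552 + (2 + (4 - 1*2 - 1*3))/(4 - 1*2 - 1*3)) - 5238*(-6) = 1/(-552 + (2 + (4 - 2 - 3))/(4 - 2 - 3)) + 31428 = 1/(-552 + (2 - 1)/(-1)) + 31428 = 1/(-552 - 1*1) + 31428 = 1/(-552 - 1) + 31428 = 1/(-553) + 31428 = -1/553 + 31428 = 17379683/553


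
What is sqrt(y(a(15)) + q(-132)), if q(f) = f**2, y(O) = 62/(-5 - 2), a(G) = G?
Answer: sqrt(853342)/7 ≈ 131.97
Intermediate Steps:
y(O) = -62/7 (y(O) = 62/(-7) = -1/7*62 = -62/7)
sqrt(y(a(15)) + q(-132)) = sqrt(-62/7 + (-132)**2) = sqrt(-62/7 + 17424) = sqrt(121906/7) = sqrt(853342)/7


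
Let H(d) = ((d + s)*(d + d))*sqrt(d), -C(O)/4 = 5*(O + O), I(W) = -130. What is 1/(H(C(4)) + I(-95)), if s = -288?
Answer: -13/328833435290 - 28672*I*sqrt(10)/164416717645 ≈ -3.9534e-11 - 5.5146e-7*I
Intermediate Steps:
C(O) = -40*O (C(O) = -20*(O + O) = -20*2*O = -40*O)
H(d) = 2*d**(3/2)*(-288 + d) (H(d) = ((d - 288)*(d + d))*sqrt(d) = ((-288 + d)*(2*d))*sqrt(d) = (2*d*(-288 + d))*sqrt(d) = 2*d**(3/2)*(-288 + d))
1/(H(C(4)) + I(-95)) = 1/(2*(-40*4)**(3/2)*(-288 - 40*4) - 130) = 1/(2*(-160)**(3/2)*(-288 - 160) - 130) = 1/(2*(-640*I*sqrt(10))*(-448) - 130) = 1/(573440*I*sqrt(10) - 130) = 1/(-130 + 573440*I*sqrt(10))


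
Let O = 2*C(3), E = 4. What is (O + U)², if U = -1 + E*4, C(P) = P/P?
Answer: 289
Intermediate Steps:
C(P) = 1
U = 15 (U = -1 + 4*4 = -1 + 16 = 15)
O = 2 (O = 2*1 = 2)
(O + U)² = (2 + 15)² = 17² = 289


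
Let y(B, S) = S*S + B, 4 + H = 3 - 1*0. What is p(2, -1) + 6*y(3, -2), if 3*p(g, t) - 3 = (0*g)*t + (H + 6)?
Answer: 134/3 ≈ 44.667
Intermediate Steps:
H = -1 (H = -4 + (3 - 1*0) = -4 + (3 + 0) = -4 + 3 = -1)
y(B, S) = B + S² (y(B, S) = S² + B = B + S²)
p(g, t) = 8/3 (p(g, t) = 1 + ((0*g)*t + (-1 + 6))/3 = 1 + (0*t + 5)/3 = 1 + (0 + 5)/3 = 1 + (⅓)*5 = 1 + 5/3 = 8/3)
p(2, -1) + 6*y(3, -2) = 8/3 + 6*(3 + (-2)²) = 8/3 + 6*(3 + 4) = 8/3 + 6*7 = 8/3 + 42 = 134/3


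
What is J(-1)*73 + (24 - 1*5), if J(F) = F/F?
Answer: 92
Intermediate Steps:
J(F) = 1
J(-1)*73 + (24 - 1*5) = 1*73 + (24 - 1*5) = 73 + (24 - 5) = 73 + 19 = 92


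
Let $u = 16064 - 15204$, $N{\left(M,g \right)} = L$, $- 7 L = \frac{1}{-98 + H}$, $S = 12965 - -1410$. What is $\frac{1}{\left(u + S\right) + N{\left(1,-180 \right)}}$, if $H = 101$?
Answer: $\frac{21}{319934} \approx 6.5639 \cdot 10^{-5}$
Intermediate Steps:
$S = 14375$ ($S = 12965 + 1410 = 14375$)
$L = - \frac{1}{21}$ ($L = - \frac{1}{7 \left(-98 + 101\right)} = - \frac{1}{7 \cdot 3} = \left(- \frac{1}{7}\right) \frac{1}{3} = - \frac{1}{21} \approx -0.047619$)
$N{\left(M,g \right)} = - \frac{1}{21}$
$u = 860$ ($u = 16064 - 15204 = 860$)
$\frac{1}{\left(u + S\right) + N{\left(1,-180 \right)}} = \frac{1}{\left(860 + 14375\right) - \frac{1}{21}} = \frac{1}{15235 - \frac{1}{21}} = \frac{1}{\frac{319934}{21}} = \frac{21}{319934}$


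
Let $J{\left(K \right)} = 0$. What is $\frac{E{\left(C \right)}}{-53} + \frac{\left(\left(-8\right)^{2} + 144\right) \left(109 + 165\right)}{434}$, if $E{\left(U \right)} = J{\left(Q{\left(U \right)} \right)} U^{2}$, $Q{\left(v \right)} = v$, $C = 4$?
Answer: $\frac{28496}{217} \approx 131.32$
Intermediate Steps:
$E{\left(U \right)} = 0$ ($E{\left(U \right)} = 0 U^{2} = 0$)
$\frac{E{\left(C \right)}}{-53} + \frac{\left(\left(-8\right)^{2} + 144\right) \left(109 + 165\right)}{434} = \frac{0}{-53} + \frac{\left(\left(-8\right)^{2} + 144\right) \left(109 + 165\right)}{434} = 0 \left(- \frac{1}{53}\right) + \left(64 + 144\right) 274 \cdot \frac{1}{434} = 0 + 208 \cdot 274 \cdot \frac{1}{434} = 0 + 56992 \cdot \frac{1}{434} = 0 + \frac{28496}{217} = \frac{28496}{217}$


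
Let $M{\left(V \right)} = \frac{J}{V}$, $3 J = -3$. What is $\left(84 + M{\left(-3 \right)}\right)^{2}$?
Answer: $\frac{64009}{9} \approx 7112.1$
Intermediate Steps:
$J = -1$ ($J = \frac{1}{3} \left(-3\right) = -1$)
$M{\left(V \right)} = - \frac{1}{V}$
$\left(84 + M{\left(-3 \right)}\right)^{2} = \left(84 - \frac{1}{-3}\right)^{2} = \left(84 - - \frac{1}{3}\right)^{2} = \left(84 + \frac{1}{3}\right)^{2} = \left(\frac{253}{3}\right)^{2} = \frac{64009}{9}$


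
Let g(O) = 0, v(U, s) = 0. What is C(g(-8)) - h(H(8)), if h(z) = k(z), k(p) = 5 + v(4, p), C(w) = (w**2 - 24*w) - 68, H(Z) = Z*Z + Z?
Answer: -73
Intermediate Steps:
H(Z) = Z + Z**2 (H(Z) = Z**2 + Z = Z + Z**2)
C(w) = -68 + w**2 - 24*w
k(p) = 5 (k(p) = 5 + 0 = 5)
h(z) = 5
C(g(-8)) - h(H(8)) = (-68 + 0**2 - 24*0) - 1*5 = (-68 + 0 + 0) - 5 = -68 - 5 = -73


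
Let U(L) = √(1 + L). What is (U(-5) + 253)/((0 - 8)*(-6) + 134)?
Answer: 253/182 + I/91 ≈ 1.3901 + 0.010989*I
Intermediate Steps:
(U(-5) + 253)/((0 - 8)*(-6) + 134) = (√(1 - 5) + 253)/((0 - 8)*(-6) + 134) = (√(-4) + 253)/(-8*(-6) + 134) = (2*I + 253)/(48 + 134) = (253 + 2*I)/182 = (253 + 2*I)*(1/182) = 253/182 + I/91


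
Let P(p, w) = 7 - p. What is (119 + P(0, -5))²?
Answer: 15876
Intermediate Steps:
(119 + P(0, -5))² = (119 + (7 - 1*0))² = (119 + (7 + 0))² = (119 + 7)² = 126² = 15876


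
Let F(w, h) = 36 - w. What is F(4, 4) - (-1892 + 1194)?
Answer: 730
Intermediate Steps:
F(4, 4) - (-1892 + 1194) = (36 - 1*4) - (-1892 + 1194) = (36 - 4) - 1*(-698) = 32 + 698 = 730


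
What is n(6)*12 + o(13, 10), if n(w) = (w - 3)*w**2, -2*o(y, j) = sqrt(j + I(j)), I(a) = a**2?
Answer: 1296 - sqrt(110)/2 ≈ 1290.8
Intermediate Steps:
o(y, j) = -sqrt(j + j**2)/2
n(w) = w**2*(-3 + w) (n(w) = (-3 + w)*w**2 = w**2*(-3 + w))
n(6)*12 + o(13, 10) = (6**2*(-3 + 6))*12 - sqrt(10)*sqrt(1 + 10)/2 = (36*3)*12 - sqrt(110)/2 = 108*12 - sqrt(110)/2 = 1296 - sqrt(110)/2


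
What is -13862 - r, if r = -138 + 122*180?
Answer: -35684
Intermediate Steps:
r = 21822 (r = -138 + 21960 = 21822)
-13862 - r = -13862 - 1*21822 = -13862 - 21822 = -35684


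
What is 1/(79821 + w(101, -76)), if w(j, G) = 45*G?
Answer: 1/76401 ≈ 1.3089e-5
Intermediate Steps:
1/(79821 + w(101, -76)) = 1/(79821 + 45*(-76)) = 1/(79821 - 3420) = 1/76401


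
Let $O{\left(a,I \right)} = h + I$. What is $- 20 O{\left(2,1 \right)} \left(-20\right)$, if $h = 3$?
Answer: $1600$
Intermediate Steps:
$O{\left(a,I \right)} = 3 + I$
$- 20 O{\left(2,1 \right)} \left(-20\right) = - 20 \left(3 + 1\right) \left(-20\right) = \left(-20\right) 4 \left(-20\right) = \left(-80\right) \left(-20\right) = 1600$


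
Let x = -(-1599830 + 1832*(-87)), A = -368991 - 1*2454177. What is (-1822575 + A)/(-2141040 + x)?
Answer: 4645743/381826 ≈ 12.167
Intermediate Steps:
A = -2823168 (A = -368991 - 2454177 = -2823168)
x = 1759214 (x = -(-1599830 - 159384) = -1*(-1759214) = 1759214)
(-1822575 + A)/(-2141040 + x) = (-1822575 - 2823168)/(-2141040 + 1759214) = -4645743/(-381826) = -4645743*(-1/381826) = 4645743/381826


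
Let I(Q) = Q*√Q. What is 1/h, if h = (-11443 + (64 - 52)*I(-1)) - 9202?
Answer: -20645/426216169 + 12*I/426216169 ≈ -4.8438e-5 + 2.8155e-8*I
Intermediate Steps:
I(Q) = Q^(3/2)
h = -20645 - 12*I (h = (-11443 + (64 - 52)*(-1)^(3/2)) - 9202 = (-11443 + 12*(-I)) - 9202 = (-11443 - 12*I) - 9202 = -20645 - 12*I ≈ -20645.0 - 12.0*I)
1/h = 1/(-20645 - 12*I) = (-20645 + 12*I)/426216169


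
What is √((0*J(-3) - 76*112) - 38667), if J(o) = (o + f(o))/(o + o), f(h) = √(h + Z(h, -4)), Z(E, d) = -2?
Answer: I*√47179 ≈ 217.21*I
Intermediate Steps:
f(h) = √(-2 + h) (f(h) = √(h - 2) = √(-2 + h))
J(o) = (o + √(-2 + o))/(2*o) (J(o) = (o + √(-2 + o))/(o + o) = (o + √(-2 + o))/((2*o)) = (o + √(-2 + o))*(1/(2*o)) = (o + √(-2 + o))/(2*o))
√((0*J(-3) - 76*112) - 38667) = √((0*((½)*(-3 + √(-2 - 3))/(-3)) - 76*112) - 38667) = √((0*((½)*(-⅓)*(-3 + √(-5))) - 8512) - 38667) = √((0*((½)*(-⅓)*(-3 + I*√5)) - 8512) - 38667) = √((0*(½ - I*√5/6) - 8512) - 38667) = √((0 - 8512) - 38667) = √(-8512 - 38667) = √(-47179) = I*√47179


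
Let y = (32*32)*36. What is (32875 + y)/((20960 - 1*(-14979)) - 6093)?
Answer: 69739/29846 ≈ 2.3366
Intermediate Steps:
y = 36864 (y = 1024*36 = 36864)
(32875 + y)/((20960 - 1*(-14979)) - 6093) = (32875 + 36864)/((20960 - 1*(-14979)) - 6093) = 69739/((20960 + 14979) - 6093) = 69739/(35939 - 6093) = 69739/29846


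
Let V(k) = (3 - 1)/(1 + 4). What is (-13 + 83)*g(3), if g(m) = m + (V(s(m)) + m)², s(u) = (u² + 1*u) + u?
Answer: 5096/5 ≈ 1019.2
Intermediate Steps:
s(u) = u² + 2*u (s(u) = (u² + u) + u = (u + u²) + u = u² + 2*u)
V(k) = ⅖ (V(k) = 2/5 = 2*(⅕) = ⅖)
g(m) = m + (⅖ + m)²
(-13 + 83)*g(3) = (-13 + 83)*(3 + (2 + 5*3)²/25) = 70*(3 + (2 + 15)²/25) = 70*(3 + (1/25)*17²) = 70*(3 + (1/25)*289) = 70*(3 + 289/25) = 70*(364/25) = 5096/5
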